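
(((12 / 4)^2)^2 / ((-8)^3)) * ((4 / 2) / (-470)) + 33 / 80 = 49713 / 120320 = 0.41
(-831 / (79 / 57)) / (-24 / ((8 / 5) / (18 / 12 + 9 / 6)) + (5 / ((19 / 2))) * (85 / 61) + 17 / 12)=658780236 / 47080603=13.99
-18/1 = -18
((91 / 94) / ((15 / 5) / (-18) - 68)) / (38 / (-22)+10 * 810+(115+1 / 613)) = -613613 / 354870093769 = -0.00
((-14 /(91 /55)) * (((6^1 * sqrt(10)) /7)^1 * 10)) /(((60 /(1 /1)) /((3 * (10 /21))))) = -1100 * sqrt(10) /637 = -5.46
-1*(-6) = 6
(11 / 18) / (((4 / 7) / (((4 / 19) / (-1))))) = -77 / 342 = -0.23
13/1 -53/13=116/13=8.92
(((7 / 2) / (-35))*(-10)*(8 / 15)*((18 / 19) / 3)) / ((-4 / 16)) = -64 / 95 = -0.67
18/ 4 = 9/ 2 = 4.50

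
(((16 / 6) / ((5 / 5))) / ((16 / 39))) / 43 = 13 / 86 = 0.15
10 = 10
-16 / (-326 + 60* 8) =-8 / 77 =-0.10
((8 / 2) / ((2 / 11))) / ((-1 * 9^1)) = -22 / 9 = -2.44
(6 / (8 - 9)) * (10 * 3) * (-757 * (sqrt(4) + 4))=817560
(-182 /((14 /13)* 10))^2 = 28561 /100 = 285.61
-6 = -6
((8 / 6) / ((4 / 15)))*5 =25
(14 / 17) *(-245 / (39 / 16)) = -54880 / 663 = -82.78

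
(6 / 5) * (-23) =-138 / 5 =-27.60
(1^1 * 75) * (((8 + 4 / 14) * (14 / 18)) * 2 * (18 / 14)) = 8700 / 7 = 1242.86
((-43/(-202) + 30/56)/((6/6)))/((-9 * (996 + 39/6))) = -0.00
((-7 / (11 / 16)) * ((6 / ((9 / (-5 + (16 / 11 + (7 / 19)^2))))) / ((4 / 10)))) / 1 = 7582400 / 131043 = 57.86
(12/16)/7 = 3/28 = 0.11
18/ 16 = 9/ 8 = 1.12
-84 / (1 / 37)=-3108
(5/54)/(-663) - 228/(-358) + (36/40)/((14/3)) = 372152843/448599060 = 0.83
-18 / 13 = -1.38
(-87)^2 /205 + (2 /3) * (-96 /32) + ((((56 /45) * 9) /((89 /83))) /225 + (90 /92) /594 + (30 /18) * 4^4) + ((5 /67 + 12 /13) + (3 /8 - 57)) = 2938266119766247 /7236941283000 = 406.01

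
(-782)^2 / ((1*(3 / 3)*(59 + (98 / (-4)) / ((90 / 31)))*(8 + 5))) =110074320 / 118313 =930.37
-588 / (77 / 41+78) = -24108 / 3275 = -7.36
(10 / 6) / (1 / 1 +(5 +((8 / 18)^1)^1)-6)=15 / 4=3.75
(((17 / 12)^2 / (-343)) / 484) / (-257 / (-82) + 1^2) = -11849 / 4052020896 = -0.00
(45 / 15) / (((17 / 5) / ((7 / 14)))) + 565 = 19225 / 34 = 565.44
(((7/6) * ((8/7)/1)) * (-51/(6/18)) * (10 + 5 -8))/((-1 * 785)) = 1428/785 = 1.82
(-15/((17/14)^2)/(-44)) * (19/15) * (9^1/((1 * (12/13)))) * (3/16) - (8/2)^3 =-12912257/203456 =-63.46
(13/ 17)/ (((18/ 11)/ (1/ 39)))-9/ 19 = -8053/ 17442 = -0.46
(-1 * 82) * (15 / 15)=-82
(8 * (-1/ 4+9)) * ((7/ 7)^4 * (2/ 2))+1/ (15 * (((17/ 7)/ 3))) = 5957/ 85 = 70.08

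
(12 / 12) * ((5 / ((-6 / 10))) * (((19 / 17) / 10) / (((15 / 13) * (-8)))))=247 / 2448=0.10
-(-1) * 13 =13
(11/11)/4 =1/4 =0.25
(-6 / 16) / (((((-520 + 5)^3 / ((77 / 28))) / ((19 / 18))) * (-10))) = -209 / 262254480000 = -0.00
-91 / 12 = -7.58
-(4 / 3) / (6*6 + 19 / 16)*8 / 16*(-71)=2272 / 1785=1.27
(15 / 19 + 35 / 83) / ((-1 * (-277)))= 1910 / 436829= 0.00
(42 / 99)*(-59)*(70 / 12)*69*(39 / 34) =-4322045 / 374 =-11556.27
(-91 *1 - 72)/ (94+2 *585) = -163/ 1264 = -0.13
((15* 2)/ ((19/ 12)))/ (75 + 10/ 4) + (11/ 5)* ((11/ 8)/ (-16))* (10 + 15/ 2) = -462019/ 150784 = -3.06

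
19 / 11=1.73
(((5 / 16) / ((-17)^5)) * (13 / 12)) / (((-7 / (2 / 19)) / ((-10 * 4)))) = -325 / 2266091772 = -0.00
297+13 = 310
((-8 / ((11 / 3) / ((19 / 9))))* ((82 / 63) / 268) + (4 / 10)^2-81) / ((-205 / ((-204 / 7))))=-19148055604 / 1665712125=-11.50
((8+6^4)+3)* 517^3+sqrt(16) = 180612255795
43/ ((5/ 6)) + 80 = 658/ 5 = 131.60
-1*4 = -4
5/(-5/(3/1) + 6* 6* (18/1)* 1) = 15/1939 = 0.01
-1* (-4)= 4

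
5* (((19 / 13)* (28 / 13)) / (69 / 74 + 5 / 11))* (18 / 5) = 7794864 / 190801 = 40.85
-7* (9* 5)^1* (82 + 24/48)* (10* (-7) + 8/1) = 1611225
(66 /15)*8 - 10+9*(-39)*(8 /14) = -175.37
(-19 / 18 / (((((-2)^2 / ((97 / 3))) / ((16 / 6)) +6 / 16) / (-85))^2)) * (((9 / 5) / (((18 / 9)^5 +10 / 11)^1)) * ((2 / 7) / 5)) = -18186016288 / 135479043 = -134.23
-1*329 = -329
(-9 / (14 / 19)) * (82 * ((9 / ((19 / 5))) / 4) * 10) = -83025 / 14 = -5930.36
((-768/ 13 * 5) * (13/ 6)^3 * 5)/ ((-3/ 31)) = 4191200/ 27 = 155229.63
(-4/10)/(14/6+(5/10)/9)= -36/215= -0.17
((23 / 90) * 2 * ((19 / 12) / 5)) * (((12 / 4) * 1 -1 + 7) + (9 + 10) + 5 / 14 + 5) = 204079 / 37800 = 5.40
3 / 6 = 1 / 2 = 0.50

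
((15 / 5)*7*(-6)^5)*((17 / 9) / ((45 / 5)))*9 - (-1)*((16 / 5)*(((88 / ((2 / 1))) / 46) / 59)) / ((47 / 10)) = -19672504288 / 63779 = -308447.99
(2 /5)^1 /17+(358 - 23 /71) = 2158717 /6035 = 357.70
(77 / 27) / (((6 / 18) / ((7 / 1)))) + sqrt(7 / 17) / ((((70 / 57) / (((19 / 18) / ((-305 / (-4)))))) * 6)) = 59.89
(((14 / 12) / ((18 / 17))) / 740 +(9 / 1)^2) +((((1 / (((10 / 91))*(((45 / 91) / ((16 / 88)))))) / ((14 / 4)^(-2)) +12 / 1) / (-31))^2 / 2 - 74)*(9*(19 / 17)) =-25619392825324301 / 39496004460000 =-648.66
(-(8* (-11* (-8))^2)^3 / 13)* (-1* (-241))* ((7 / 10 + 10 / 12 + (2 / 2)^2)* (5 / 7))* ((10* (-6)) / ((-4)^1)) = -10887712324525752320 / 91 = -119645190379403871.65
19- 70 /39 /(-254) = 94142 /4953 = 19.01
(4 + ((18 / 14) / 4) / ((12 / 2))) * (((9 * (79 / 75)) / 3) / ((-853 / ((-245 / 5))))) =125531 / 170600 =0.74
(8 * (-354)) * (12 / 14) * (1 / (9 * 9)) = -1888 / 63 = -29.97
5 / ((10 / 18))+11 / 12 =119 / 12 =9.92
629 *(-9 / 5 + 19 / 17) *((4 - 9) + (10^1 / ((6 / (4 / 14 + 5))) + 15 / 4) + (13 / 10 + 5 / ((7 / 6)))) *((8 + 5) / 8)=-77012429 / 8400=-9168.15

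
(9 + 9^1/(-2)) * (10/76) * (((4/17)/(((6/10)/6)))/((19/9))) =4050/6137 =0.66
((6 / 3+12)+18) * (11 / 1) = 352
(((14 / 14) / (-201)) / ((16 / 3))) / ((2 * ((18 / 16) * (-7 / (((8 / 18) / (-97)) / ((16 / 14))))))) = -1 / 4211352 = -0.00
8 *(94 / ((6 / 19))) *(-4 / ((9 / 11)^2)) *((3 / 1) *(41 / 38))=-3730672 / 81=-46057.68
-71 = -71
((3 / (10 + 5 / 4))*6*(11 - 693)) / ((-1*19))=5456 / 95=57.43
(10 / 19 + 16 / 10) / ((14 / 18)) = 1818 / 665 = 2.73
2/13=0.15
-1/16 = -0.06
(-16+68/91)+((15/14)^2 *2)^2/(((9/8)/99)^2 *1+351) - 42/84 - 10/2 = -703767697419/33936583954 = -20.74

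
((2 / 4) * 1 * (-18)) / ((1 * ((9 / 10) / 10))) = -100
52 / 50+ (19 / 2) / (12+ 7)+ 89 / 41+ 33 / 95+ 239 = 243.06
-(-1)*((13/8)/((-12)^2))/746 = 13/859392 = 0.00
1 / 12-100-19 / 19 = -1211 / 12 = -100.92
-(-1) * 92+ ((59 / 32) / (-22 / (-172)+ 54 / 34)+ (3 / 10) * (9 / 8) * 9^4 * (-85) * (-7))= 26447346657 / 20072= 1317623.89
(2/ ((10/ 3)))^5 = 243/ 3125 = 0.08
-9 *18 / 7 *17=-2754 / 7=-393.43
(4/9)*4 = 16/9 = 1.78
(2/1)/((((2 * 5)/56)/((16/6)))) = 448/15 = 29.87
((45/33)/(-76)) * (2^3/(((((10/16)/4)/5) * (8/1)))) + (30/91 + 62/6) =575639/57057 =10.09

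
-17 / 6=-2.83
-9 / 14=-0.64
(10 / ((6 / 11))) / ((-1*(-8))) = 55 / 24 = 2.29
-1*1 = -1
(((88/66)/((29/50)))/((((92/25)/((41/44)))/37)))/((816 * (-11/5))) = -0.01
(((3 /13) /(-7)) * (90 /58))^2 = 18225 /6964321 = 0.00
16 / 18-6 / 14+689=43436 / 63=689.46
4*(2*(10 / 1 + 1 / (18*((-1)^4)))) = 724 / 9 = 80.44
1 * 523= 523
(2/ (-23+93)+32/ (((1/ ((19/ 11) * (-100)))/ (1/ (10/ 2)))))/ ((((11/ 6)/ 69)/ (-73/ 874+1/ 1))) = -3068071101/ 80465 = -38129.26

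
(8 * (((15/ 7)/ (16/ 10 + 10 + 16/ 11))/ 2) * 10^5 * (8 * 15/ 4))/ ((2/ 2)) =4950000000/ 2513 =1969757.26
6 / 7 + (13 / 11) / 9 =685 / 693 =0.99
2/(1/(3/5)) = 6/5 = 1.20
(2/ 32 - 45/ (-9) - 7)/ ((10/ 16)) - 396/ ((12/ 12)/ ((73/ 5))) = -57847/ 10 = -5784.70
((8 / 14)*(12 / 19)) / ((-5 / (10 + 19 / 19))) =-528 / 665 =-0.79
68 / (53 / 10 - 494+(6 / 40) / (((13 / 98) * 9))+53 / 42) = -185640 / 1330363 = -0.14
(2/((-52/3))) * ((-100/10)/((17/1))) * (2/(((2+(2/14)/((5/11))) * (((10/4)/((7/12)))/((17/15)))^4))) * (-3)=-82572791/95954625000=-0.00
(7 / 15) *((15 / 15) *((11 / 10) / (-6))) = -77 / 900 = -0.09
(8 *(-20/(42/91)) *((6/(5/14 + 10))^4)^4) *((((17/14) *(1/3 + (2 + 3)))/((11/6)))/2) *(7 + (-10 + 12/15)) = 8276591593928318596793078170779648/38184581555228782468798980712890625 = 0.22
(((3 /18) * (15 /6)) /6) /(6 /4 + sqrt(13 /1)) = -5 /516 + 5 * sqrt(13) /774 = 0.01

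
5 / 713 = 0.01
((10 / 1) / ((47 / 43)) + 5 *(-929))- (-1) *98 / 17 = -3699439 / 799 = -4630.09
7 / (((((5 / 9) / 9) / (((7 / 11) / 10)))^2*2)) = 2250423 / 605000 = 3.72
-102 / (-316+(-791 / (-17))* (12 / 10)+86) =4335 / 7402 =0.59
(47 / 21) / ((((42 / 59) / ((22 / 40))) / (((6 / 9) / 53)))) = 0.02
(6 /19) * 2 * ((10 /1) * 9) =1080 /19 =56.84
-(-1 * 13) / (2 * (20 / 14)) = 91 / 20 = 4.55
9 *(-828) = -7452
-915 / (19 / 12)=-10980 / 19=-577.89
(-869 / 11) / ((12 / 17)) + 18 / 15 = -6643 / 60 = -110.72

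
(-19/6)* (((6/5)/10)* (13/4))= -247/200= -1.24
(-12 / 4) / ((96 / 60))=-15 / 8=-1.88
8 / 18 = 0.44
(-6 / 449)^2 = 36 / 201601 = 0.00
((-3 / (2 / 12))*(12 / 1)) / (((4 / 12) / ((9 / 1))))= -5832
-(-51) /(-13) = -51 /13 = -3.92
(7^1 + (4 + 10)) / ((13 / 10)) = 210 / 13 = 16.15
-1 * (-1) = 1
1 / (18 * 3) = 1 / 54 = 0.02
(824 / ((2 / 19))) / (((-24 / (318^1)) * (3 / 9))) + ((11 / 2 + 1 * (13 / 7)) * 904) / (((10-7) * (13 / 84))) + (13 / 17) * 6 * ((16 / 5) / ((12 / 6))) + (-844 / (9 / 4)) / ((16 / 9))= -297041.74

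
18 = 18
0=0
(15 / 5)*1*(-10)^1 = -30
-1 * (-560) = 560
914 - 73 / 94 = 85843 / 94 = 913.22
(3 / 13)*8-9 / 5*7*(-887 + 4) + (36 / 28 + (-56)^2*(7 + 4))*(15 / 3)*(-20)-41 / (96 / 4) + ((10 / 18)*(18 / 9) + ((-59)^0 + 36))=-112647373757 / 32760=-3438564.52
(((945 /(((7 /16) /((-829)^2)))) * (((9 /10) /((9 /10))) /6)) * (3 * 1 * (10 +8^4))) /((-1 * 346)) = -1523778234840 /173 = -8807966675.38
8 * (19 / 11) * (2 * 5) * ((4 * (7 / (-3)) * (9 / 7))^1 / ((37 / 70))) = -1276800 / 407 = -3137.10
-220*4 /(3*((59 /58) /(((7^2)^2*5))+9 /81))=-2637.99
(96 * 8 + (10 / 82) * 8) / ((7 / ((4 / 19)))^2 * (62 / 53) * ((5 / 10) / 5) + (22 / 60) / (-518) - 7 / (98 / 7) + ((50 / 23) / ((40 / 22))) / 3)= 796324135040 / 133823766751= 5.95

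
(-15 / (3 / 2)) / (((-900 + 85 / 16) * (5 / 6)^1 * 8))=24 / 14315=0.00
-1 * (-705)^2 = -497025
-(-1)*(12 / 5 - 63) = -303 / 5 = -60.60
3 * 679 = 2037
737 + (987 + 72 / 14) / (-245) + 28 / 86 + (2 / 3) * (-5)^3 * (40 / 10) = 17696264 / 44247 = 399.94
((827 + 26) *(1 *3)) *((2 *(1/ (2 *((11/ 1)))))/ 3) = 77.55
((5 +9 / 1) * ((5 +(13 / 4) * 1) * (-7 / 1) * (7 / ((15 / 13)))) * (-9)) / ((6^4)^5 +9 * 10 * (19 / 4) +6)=13377 / 1107926800019215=0.00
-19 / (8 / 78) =-741 / 4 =-185.25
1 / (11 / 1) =1 / 11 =0.09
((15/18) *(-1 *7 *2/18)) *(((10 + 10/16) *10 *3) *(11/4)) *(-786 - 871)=941411.89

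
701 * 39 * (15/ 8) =410085/ 8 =51260.62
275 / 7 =39.29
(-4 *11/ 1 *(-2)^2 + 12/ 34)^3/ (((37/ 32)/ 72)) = -61341145933824/ 181781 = -337445310.20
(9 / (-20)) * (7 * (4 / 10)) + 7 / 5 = 7 / 50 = 0.14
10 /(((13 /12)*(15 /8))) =64 /13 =4.92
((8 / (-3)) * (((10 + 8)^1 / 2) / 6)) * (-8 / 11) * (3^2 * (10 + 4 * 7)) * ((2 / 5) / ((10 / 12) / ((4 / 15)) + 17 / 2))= 58368 / 1705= 34.23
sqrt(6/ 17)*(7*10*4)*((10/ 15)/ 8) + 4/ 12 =1/ 3 + 70*sqrt(102)/ 51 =14.20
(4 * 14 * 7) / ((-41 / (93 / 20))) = -9114 / 205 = -44.46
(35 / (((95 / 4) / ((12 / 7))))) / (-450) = -8 / 1425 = -0.01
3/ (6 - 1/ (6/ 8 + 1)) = 21/ 38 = 0.55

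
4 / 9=0.44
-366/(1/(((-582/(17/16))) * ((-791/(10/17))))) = -1347939936/5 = -269587987.20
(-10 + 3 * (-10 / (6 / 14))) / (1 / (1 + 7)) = -640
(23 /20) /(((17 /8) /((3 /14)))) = 69 /595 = 0.12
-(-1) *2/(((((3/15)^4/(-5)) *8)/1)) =-3125/4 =-781.25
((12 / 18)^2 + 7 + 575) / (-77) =-5242 / 693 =-7.56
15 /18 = 5 /6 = 0.83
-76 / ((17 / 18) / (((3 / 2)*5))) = -10260 / 17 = -603.53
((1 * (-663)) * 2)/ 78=-17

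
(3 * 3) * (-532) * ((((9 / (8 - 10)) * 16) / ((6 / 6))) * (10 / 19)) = 181440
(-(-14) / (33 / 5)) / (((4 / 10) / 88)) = 1400 / 3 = 466.67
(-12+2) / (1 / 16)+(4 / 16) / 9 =-5759 / 36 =-159.97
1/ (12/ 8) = 2/ 3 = 0.67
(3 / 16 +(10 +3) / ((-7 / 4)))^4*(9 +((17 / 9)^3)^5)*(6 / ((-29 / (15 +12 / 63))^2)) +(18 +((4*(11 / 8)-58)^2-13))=74967445388145440569147301505697 / 1190603282831934760599552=62965932.04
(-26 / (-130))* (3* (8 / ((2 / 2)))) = 24 / 5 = 4.80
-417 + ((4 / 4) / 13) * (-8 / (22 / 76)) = -59935 / 143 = -419.13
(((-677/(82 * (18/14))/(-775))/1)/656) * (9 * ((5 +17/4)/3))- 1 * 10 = -5002480657/500265600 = -10.00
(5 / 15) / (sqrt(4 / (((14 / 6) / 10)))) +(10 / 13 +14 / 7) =sqrt(210) / 180 +36 / 13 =2.85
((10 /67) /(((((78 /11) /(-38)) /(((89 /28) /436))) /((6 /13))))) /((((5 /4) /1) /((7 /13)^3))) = -911449 /2711552779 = -0.00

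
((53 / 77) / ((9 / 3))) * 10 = 530 / 231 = 2.29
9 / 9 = 1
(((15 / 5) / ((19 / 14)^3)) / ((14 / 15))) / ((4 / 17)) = 37485 / 6859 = 5.47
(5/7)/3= 5/21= 0.24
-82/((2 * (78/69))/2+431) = -1886/9939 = -0.19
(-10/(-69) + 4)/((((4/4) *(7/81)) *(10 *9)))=429/805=0.53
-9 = -9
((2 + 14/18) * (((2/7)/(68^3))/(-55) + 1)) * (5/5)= 33626755/12105632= 2.78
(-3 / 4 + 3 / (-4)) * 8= -12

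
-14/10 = -7/5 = -1.40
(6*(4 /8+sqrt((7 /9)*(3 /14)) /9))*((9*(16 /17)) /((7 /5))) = 80*sqrt(6) /119+2160 /119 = 19.80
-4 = -4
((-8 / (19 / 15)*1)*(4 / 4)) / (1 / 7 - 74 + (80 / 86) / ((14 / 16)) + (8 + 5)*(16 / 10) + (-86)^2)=-60200 / 70000617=-0.00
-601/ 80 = -7.51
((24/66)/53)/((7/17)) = 68/4081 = 0.02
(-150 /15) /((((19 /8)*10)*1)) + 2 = 30 /19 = 1.58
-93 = -93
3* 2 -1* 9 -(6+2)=-11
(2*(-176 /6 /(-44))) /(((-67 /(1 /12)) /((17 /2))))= -17 /1206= -0.01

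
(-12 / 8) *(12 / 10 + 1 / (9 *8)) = -1.82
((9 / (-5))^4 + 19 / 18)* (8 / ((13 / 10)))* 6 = 2079568 / 4875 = 426.58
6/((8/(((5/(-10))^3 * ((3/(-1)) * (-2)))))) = -0.56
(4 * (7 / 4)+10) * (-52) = -884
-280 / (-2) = 140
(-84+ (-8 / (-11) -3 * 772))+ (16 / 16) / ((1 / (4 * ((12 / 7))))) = -2392.42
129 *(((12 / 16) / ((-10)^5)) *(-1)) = 387 / 400000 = 0.00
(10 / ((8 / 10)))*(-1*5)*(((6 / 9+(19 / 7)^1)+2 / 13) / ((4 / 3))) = -120625 / 728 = -165.69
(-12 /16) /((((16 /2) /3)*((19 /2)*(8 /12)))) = -27 /608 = -0.04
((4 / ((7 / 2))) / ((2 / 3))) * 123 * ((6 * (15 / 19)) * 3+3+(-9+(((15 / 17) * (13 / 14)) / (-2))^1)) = 1644.87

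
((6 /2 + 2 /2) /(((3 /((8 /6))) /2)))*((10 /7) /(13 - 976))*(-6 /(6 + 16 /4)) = 0.00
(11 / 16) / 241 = 11 / 3856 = 0.00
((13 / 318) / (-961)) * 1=-13 / 305598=-0.00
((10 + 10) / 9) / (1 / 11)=220 / 9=24.44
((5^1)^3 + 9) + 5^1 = 139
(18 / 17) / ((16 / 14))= 63 / 68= 0.93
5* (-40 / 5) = -40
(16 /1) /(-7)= -2.29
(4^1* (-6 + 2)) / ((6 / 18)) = -48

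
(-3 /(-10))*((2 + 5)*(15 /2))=63 /4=15.75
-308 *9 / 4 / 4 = -173.25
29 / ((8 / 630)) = 9135 / 4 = 2283.75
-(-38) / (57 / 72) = 48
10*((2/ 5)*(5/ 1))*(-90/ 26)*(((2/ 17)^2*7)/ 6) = -4200/ 3757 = -1.12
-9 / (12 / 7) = -21 / 4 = -5.25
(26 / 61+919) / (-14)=-56085 / 854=-65.67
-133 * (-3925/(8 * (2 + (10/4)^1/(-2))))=522025/6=87004.17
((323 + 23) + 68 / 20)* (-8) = -13976 / 5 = -2795.20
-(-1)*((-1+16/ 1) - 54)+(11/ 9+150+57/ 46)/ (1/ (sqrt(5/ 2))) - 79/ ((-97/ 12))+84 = 5313/ 97+63119*sqrt(10)/ 828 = 295.84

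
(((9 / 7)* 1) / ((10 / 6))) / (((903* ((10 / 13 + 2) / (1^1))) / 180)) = 0.06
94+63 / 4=439 / 4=109.75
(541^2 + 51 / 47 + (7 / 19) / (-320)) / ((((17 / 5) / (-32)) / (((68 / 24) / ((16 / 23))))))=-1923647143153 / 171456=-11219479.88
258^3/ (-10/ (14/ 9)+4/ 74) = -4447939608/ 1651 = -2694088.19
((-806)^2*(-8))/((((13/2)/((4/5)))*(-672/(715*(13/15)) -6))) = 90288.06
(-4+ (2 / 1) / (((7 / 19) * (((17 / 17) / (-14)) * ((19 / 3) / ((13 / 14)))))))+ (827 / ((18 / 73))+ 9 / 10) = 1052006 / 315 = 3339.70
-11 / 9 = -1.22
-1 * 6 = -6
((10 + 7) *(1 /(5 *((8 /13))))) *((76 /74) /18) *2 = 4199 /6660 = 0.63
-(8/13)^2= -64/169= -0.38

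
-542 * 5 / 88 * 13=-17615 / 44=-400.34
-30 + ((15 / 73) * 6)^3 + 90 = 24070020 / 389017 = 61.87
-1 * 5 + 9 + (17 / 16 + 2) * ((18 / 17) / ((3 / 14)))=1301 / 68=19.13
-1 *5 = -5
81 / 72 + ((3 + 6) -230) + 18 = -1615 / 8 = -201.88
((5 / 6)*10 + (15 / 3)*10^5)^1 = 1500025 / 3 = 500008.33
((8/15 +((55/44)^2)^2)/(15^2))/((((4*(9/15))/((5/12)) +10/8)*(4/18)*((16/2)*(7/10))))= 11423/7537152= 0.00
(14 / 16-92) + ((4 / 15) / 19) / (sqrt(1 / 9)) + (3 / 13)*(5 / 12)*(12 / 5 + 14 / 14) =-896669 / 9880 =-90.76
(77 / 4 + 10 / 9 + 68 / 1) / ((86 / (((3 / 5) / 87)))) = 3181 / 448920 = 0.01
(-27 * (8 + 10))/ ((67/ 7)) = -3402/ 67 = -50.78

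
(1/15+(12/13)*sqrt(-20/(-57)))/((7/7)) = 1/15+8*sqrt(285)/247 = 0.61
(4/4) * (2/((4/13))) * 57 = 741/2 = 370.50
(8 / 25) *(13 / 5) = 104 / 125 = 0.83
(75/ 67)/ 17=75/ 1139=0.07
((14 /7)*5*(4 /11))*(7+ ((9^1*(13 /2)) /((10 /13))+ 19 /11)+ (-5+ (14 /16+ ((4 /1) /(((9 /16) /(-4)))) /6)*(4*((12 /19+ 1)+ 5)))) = -82.79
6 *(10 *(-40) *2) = -4800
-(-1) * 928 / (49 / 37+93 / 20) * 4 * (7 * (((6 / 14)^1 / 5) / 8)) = 206016 / 4421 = 46.60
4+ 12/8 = 11/2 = 5.50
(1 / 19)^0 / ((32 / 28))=7 / 8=0.88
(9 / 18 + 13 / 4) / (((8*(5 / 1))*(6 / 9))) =9 / 64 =0.14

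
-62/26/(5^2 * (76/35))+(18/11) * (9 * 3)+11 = 2996193/54340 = 55.14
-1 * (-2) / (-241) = -2 / 241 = -0.01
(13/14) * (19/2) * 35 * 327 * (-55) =-22211475/4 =-5552868.75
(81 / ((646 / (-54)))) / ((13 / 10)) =-21870 / 4199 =-5.21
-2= -2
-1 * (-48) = 48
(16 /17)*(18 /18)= 16 /17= 0.94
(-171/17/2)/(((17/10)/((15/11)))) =-12825/3179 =-4.03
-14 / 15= -0.93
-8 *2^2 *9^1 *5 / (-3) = 480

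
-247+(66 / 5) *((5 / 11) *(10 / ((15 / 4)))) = -231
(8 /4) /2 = 1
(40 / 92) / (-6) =-5 / 69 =-0.07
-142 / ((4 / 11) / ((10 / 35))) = -781 / 7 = -111.57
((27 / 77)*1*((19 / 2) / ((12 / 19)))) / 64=3249 / 39424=0.08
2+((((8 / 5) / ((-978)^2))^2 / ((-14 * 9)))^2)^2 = 2.00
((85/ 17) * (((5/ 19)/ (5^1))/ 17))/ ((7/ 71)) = 355/ 2261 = 0.16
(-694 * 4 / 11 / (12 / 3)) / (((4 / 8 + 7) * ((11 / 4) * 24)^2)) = -347 / 179685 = -0.00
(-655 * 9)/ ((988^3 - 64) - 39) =-1965/ 321476723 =-0.00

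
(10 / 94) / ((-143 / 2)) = -10 / 6721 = -0.00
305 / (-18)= -305 / 18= -16.94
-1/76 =-0.01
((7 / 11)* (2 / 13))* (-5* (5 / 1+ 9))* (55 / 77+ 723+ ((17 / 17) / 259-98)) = -22688540 / 5291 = -4288.14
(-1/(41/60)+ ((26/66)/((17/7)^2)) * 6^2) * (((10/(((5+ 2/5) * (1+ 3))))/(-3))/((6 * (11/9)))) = -0.02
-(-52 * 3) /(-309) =-52 /103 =-0.50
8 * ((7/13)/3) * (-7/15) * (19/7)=-1064/585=-1.82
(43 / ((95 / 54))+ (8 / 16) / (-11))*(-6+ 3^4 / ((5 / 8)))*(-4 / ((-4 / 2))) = 31511202 / 5225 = 6030.85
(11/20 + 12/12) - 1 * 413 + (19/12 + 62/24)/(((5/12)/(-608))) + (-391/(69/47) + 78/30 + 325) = -385811/60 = -6430.18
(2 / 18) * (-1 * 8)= -8 / 9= -0.89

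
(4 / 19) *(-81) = -324 / 19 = -17.05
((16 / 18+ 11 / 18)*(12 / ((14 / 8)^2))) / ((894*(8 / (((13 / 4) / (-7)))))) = -39 / 102214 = -0.00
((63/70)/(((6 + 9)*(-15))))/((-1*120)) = 1/30000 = 0.00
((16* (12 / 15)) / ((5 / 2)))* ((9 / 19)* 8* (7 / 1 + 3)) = 18432 / 95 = 194.02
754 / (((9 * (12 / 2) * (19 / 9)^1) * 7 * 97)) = 377 / 38703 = 0.01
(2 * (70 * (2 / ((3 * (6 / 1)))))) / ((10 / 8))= 112 / 9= 12.44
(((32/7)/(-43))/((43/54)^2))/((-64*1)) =1458/556549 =0.00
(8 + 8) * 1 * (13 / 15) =208 / 15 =13.87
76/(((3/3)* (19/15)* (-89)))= -60/89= -0.67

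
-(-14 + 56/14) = 10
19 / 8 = 2.38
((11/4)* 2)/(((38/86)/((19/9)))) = 473/18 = 26.28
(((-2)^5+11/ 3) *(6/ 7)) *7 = -170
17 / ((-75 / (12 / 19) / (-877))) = 59636 / 475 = 125.55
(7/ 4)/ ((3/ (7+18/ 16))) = 4.74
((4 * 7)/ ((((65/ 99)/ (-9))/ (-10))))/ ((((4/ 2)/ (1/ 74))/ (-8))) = -99792/ 481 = -207.47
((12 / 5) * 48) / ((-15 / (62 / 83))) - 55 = -126029 / 2075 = -60.74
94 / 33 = 2.85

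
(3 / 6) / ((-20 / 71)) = -71 / 40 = -1.78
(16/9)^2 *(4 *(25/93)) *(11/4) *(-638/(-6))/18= 11228800/203391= 55.21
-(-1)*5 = 5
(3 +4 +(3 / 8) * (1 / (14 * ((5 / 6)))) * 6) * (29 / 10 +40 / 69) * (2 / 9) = 345401 / 62100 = 5.56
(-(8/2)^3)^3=-262144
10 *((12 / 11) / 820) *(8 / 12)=4 / 451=0.01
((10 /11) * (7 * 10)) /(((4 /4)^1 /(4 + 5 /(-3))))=4900 /33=148.48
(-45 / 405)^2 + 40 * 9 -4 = 28837 / 81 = 356.01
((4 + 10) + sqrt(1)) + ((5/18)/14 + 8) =5801/252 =23.02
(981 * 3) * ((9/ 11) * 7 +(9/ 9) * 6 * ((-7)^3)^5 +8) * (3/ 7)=-2766470557703592123/ 77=-35928189061085611.99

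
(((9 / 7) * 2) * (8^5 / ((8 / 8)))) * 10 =5898240 / 7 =842605.71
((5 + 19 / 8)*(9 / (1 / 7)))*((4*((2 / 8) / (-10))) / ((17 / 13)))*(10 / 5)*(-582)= 14061411 / 340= 41357.09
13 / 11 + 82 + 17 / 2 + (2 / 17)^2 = 583001 / 6358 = 91.70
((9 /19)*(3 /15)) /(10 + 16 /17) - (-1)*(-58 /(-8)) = 85507 /11780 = 7.26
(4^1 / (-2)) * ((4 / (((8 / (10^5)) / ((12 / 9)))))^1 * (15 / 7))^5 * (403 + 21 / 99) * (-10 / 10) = 26612000000000000000000000000000000 / 554631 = 47981450730305374203749880000.00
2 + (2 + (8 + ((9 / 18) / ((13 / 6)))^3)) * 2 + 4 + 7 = 72555 / 2197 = 33.02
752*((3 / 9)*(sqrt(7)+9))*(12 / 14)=1504*sqrt(7) / 7+13536 / 7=2502.17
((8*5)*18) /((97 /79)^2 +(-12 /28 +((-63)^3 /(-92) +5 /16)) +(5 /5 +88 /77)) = 3858435840 /14584011667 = 0.26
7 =7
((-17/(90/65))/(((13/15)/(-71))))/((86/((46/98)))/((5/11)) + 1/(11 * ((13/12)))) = 99245575/39780012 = 2.49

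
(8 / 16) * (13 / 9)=13 / 18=0.72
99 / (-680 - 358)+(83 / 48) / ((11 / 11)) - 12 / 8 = 1111 / 8304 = 0.13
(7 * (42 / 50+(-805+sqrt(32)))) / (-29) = 140728 / 725 - 28 * sqrt(2) / 29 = 192.74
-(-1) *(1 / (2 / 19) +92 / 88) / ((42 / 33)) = 58 / 7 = 8.29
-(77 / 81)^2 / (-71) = 5929 / 465831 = 0.01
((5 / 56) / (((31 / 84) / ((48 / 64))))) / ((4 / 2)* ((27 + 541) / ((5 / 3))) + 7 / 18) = 2025 / 7610996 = 0.00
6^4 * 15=19440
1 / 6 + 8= 49 / 6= 8.17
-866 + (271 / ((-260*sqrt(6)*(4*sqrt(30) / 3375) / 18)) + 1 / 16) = -109755*sqrt(5) / 208 -13855 / 16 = -2045.84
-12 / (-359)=12 / 359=0.03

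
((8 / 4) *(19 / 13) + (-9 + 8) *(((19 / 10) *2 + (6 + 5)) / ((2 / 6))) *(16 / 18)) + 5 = -6151 / 195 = -31.54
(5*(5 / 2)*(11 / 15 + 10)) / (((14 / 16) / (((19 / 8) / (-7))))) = -2185 / 42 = -52.02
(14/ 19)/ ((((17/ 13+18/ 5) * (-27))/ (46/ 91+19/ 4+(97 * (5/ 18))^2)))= -53901070/ 13255407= -4.07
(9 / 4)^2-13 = -127 / 16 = -7.94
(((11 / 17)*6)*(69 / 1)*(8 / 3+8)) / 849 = 16192 / 4811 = 3.37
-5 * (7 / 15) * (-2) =14 / 3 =4.67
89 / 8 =11.12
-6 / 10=-3 / 5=-0.60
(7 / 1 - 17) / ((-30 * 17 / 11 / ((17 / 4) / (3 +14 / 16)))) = 22 / 93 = 0.24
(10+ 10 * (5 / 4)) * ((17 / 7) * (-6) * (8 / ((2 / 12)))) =-110160 / 7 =-15737.14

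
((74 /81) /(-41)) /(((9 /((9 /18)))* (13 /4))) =-148 /388557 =-0.00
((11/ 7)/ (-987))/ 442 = -11/ 3053778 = -0.00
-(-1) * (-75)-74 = -149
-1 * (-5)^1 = 5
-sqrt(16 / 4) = -2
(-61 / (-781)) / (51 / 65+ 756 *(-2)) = -3965 / 76716849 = -0.00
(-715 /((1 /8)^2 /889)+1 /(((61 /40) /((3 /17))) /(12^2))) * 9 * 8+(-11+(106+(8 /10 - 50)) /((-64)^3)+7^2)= -995288030050459547 /339804160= -2929004842.23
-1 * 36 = -36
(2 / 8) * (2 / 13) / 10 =1 / 260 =0.00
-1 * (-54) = 54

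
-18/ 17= -1.06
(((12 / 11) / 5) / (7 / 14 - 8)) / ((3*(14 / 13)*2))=-26 / 5775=-0.00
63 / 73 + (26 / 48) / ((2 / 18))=3351 / 584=5.74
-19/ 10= -1.90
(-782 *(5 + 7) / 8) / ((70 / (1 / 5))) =-1173 / 350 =-3.35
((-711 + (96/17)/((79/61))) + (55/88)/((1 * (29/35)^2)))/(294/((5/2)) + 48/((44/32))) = -350721827555/75791485152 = -4.63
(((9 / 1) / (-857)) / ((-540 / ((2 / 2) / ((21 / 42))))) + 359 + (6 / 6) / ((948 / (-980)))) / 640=242353913 / 433299200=0.56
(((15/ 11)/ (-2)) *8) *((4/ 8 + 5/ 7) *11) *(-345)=175950/ 7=25135.71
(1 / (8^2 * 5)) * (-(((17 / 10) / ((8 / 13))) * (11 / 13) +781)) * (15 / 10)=-188001 / 51200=-3.67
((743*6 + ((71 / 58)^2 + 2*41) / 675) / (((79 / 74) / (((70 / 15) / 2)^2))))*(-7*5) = -128471773356899 / 161446770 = -795753.13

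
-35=-35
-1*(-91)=91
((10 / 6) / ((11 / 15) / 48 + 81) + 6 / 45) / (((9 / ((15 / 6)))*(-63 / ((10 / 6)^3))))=-8416375 / 2678967837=-0.00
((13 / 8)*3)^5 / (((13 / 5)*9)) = 3855735 / 32768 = 117.67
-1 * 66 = -66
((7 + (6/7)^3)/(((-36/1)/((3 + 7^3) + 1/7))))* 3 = -6340991/28812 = -220.08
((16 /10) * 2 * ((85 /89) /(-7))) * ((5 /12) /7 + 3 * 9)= -154564 /13083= -11.81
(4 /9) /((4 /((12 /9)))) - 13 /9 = -35 /27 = -1.30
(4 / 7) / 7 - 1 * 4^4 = -12540 / 49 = -255.92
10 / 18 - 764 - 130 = -893.44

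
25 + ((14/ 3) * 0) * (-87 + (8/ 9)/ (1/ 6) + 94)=25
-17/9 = -1.89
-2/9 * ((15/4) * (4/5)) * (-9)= 6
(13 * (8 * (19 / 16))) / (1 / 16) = 1976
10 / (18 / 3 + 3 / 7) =1.56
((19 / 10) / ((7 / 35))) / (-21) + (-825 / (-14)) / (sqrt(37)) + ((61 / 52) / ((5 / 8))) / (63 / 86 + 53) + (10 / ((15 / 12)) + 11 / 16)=834635267 / 100922640 + 825* sqrt(37) / 518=17.96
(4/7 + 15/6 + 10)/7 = 183/98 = 1.87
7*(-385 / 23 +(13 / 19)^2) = -945686 / 8303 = -113.90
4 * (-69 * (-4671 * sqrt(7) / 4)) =322299 * sqrt(7) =852723.00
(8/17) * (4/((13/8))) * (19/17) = 4864/3757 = 1.29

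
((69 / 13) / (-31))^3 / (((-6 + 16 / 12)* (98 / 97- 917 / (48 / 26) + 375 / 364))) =-0.00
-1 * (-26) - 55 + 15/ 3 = -24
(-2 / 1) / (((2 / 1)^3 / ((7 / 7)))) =-1 / 4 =-0.25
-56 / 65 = -0.86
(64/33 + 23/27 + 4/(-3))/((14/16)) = 3464/2079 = 1.67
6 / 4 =3 / 2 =1.50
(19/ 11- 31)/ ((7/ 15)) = -690/ 11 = -62.73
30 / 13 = 2.31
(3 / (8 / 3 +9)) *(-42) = -54 / 5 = -10.80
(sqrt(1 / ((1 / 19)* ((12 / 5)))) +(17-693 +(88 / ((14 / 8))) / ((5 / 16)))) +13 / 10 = -7193 / 14 +sqrt(285) / 6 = -510.97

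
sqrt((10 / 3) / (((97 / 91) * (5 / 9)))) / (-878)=-sqrt(52962) / 85166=-0.00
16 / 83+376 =31224 / 83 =376.19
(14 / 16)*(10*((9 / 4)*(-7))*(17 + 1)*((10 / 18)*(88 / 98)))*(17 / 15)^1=-1402.50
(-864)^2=746496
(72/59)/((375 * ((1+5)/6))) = 24/7375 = 0.00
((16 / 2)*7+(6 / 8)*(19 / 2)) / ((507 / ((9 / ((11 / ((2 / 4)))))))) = 1515 / 29744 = 0.05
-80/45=-1.78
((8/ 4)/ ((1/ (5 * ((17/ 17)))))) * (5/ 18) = 25/ 9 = 2.78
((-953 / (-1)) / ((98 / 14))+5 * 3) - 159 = -55 / 7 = -7.86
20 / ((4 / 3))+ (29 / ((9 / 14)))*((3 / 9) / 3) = 1621 / 81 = 20.01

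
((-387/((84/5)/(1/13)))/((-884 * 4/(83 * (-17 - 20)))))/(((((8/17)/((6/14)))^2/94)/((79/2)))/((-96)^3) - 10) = 0.15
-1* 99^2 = -9801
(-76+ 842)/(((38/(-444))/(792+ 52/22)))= -1485914376/209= -7109638.16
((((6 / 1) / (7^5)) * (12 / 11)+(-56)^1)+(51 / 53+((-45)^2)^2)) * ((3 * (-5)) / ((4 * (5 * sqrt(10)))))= -15067258825587 * sqrt(10) / 48992405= -972535.56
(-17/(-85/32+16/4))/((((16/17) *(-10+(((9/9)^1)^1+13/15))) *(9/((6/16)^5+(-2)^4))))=757947295/257851392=2.94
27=27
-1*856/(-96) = 107/12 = 8.92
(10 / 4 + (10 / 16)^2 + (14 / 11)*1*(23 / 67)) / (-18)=-156953 / 849024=-0.18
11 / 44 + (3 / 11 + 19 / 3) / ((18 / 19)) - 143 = -161303 / 1188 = -135.78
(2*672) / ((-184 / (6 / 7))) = -144 / 23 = -6.26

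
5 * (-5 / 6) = -25 / 6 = -4.17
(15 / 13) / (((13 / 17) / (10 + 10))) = 5100 / 169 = 30.18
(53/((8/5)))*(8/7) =265/7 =37.86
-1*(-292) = 292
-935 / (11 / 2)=-170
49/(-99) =-0.49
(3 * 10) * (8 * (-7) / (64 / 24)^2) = -945 / 4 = -236.25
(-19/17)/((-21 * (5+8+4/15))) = 0.00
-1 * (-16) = 16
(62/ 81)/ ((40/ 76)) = 589/ 405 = 1.45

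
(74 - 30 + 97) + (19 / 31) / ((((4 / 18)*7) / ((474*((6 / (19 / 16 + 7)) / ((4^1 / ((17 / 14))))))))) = 36324957 / 198989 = 182.55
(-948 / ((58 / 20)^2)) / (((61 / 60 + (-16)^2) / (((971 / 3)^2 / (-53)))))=595875512000 / 687360233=866.90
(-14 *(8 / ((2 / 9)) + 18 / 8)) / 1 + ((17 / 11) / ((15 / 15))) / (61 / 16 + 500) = -94966097 / 177342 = -535.50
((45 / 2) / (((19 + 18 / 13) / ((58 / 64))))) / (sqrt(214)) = 3393 * sqrt(214) / 725888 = 0.07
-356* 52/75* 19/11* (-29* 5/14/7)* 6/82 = 5100056/110495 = 46.16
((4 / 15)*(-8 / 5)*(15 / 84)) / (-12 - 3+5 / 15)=2 / 385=0.01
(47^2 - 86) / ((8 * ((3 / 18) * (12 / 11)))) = 1459.56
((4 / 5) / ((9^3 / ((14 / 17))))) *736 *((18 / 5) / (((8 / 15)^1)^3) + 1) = 1019291 / 61965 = 16.45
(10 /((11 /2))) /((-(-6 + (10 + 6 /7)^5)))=-168070 /13944834937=-0.00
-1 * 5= -5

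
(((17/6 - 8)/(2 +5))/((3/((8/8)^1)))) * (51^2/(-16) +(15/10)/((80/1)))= 268739/6720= 39.99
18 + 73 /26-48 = -707 /26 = -27.19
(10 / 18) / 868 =5 / 7812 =0.00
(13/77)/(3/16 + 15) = 208/18711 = 0.01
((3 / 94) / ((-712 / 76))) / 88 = -57 / 1472416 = -0.00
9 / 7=1.29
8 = 8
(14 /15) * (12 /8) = 7 /5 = 1.40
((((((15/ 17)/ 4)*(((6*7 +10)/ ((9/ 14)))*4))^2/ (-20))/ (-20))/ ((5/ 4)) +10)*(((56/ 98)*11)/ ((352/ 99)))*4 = 1444003/ 10115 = 142.76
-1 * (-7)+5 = 12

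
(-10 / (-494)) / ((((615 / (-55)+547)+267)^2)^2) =73205 / 1502230213061860087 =0.00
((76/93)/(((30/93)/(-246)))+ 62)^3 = -22093422616/125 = -176747380.93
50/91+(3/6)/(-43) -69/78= -1357/3913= -0.35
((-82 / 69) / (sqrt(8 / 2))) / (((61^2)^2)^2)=-41 / 13227804596812389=-0.00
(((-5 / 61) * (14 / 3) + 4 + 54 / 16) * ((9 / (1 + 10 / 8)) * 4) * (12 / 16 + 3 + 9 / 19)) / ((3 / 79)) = 86533361 / 6954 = 12443.68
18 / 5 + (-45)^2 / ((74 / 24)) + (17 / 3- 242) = 235333 / 555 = 424.02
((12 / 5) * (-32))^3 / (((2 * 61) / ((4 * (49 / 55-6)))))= 31822184448 / 419375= 75880.02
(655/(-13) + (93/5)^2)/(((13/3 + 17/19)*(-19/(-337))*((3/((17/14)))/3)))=825508797/677950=1217.65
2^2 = 4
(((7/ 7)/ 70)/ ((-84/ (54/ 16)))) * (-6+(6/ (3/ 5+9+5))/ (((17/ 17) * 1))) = 459/ 143080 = 0.00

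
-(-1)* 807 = 807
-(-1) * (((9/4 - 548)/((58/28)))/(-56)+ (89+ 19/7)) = 313169/3248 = 96.42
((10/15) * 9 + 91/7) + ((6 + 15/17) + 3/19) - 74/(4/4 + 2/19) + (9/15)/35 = -6934768/169575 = -40.89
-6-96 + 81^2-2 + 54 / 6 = 6466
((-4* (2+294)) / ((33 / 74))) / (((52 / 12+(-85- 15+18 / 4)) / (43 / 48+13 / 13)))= 996632 / 18051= 55.21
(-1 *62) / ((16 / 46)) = -713 / 4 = -178.25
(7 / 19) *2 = 14 / 19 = 0.74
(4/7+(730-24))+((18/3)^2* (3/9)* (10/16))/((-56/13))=78941/112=704.83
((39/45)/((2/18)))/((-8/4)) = -39/10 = -3.90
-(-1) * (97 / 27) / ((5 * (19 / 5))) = 97 / 513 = 0.19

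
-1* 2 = -2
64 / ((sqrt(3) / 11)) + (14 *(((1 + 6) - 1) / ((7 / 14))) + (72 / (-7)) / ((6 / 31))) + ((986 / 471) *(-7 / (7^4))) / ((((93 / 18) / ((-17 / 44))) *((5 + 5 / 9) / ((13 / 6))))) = 210914692059 / 1836319100 + 704 *sqrt(3) / 3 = 521.31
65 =65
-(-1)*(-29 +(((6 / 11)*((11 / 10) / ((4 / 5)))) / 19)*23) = -2135 / 76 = -28.09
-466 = -466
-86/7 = -12.29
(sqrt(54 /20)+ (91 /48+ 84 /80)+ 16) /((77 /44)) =6 * sqrt(30) /35+ 4547 /420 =11.77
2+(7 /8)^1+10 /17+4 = 1015 /136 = 7.46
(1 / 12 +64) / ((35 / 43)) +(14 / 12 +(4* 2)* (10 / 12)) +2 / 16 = 24273 / 280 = 86.69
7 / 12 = 0.58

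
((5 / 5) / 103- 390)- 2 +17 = -38624 / 103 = -374.99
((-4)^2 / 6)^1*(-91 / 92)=-182 / 69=-2.64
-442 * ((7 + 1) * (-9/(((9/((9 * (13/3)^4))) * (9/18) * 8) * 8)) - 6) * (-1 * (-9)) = 6359717/2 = 3179858.50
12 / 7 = 1.71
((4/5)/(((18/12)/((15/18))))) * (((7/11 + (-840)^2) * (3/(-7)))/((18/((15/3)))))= -11088010/297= -37333.37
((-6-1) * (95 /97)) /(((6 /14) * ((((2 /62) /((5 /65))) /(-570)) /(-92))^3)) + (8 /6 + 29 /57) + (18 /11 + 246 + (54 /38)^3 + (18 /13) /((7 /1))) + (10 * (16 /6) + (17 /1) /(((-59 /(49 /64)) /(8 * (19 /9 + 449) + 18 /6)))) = -119645834805965520290244247153145 /3824968071532608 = -31280217917747273.66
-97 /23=-4.22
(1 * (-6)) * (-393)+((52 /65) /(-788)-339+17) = 2005459 /985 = 2036.00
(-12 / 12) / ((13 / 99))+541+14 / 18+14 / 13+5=63208 / 117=540.24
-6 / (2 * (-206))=0.01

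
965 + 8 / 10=4829 / 5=965.80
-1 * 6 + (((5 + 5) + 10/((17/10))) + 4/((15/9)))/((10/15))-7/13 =23078/1105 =20.89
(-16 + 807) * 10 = 7910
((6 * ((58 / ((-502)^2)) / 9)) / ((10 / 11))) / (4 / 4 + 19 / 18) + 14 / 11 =163183117 / 128207035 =1.27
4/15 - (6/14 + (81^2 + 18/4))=-1378789/210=-6565.66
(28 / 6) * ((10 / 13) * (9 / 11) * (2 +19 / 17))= 22260 / 2431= 9.16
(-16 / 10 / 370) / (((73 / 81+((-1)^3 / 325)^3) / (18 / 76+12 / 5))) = -0.01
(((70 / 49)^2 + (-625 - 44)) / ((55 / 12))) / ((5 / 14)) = -71304 / 175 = -407.45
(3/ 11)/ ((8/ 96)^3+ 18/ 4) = 5184/ 85547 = 0.06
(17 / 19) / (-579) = -17 / 11001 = -0.00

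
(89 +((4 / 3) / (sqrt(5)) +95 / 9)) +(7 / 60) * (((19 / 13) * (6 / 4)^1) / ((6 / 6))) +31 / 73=4 * sqrt(5) / 15 +34244621 / 341640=100.83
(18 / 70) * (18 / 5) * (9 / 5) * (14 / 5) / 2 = 1458 / 625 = 2.33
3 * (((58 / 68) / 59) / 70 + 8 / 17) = 198327 / 140420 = 1.41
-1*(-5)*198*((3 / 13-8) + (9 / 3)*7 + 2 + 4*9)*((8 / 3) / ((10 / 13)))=175824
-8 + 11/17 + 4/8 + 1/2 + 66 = 1014/17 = 59.65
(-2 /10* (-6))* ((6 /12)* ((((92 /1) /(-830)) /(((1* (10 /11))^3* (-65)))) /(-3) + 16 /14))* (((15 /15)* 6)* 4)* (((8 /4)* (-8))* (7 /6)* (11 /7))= -56933484784 /118015625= -482.42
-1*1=-1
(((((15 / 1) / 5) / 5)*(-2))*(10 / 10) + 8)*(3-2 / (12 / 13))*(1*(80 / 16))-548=-1559 / 3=-519.67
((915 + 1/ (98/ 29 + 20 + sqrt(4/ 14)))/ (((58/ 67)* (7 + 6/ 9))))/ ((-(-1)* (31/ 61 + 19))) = 265313130624/ 37539997285 - 355569* sqrt(14)/ 176049642440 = 7.07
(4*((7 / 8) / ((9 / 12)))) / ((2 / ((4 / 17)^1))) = 28 / 51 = 0.55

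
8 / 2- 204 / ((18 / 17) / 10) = -5768 / 3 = -1922.67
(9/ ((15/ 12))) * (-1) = -36/ 5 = -7.20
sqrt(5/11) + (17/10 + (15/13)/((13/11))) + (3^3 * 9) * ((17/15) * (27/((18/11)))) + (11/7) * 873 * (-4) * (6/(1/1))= -167854658/5915 + sqrt(55)/11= -28377.12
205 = 205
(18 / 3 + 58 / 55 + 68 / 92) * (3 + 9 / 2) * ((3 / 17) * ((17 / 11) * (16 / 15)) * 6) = 1419696 / 13915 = 102.03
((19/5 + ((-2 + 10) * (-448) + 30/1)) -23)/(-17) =17866/85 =210.19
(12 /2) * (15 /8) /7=45 /28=1.61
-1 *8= -8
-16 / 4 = -4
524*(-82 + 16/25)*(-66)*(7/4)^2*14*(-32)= -96511770432/25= -3860470817.28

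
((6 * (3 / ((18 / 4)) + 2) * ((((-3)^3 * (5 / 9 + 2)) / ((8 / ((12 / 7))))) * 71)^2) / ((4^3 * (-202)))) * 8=-216001809 / 19796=-10911.39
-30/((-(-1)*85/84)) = -504/17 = -29.65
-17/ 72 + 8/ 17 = 287/ 1224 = 0.23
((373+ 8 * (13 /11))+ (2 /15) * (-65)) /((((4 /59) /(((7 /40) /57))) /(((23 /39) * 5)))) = 117170165 /2347488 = 49.91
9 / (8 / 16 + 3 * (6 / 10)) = 3.91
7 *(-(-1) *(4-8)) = -28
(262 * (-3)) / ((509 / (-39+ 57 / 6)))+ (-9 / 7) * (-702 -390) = 737823 / 509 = 1449.55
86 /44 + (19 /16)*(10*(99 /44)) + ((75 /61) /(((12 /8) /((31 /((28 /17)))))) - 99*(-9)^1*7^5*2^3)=18006470318495 /150304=119800340.10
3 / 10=0.30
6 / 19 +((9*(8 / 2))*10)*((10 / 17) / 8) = 8652 / 323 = 26.79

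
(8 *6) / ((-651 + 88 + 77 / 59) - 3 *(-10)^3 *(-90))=-708 / 3990785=-0.00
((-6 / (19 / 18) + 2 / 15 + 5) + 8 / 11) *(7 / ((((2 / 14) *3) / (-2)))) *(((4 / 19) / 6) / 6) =-54194 / 1608255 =-0.03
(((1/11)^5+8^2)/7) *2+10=31888100/1127357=28.29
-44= -44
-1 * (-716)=716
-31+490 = 459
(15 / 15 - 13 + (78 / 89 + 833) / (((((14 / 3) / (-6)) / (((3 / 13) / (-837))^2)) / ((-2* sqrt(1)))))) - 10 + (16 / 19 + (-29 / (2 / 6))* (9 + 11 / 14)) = -30192361622861 / 34603835994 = -872.51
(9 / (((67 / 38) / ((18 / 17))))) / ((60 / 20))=2052 / 1139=1.80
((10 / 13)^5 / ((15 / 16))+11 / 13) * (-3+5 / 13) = -42925442 / 14480427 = -2.96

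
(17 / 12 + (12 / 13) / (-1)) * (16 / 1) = 308 / 39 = 7.90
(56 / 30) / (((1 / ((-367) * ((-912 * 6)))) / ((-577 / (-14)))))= 772496832 / 5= 154499366.40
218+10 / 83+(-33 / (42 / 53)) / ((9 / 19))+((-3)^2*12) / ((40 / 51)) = 7004449 / 26145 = 267.91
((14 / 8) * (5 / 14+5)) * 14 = 525 / 4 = 131.25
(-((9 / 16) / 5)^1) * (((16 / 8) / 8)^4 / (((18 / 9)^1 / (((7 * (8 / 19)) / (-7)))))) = 9 / 97280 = 0.00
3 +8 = 11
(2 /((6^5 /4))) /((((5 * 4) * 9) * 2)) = 0.00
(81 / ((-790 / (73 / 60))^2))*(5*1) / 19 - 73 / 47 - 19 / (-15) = -38317970299 / 133757112000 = -0.29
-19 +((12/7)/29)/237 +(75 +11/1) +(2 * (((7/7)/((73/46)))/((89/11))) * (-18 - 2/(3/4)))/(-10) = 105216853529/1562885835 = 67.32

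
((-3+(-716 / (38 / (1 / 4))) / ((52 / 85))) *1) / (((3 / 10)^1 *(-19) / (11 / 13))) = 1162865 / 732108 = 1.59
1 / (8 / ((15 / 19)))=15 / 152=0.10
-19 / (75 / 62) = -1178 / 75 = -15.71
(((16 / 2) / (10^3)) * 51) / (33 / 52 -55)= -0.01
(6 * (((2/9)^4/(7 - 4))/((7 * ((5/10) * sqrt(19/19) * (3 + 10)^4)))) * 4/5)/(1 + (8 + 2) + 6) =0.00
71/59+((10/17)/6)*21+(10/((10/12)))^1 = 15308/1003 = 15.26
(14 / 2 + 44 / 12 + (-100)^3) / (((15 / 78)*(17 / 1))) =-77999168 / 255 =-305879.09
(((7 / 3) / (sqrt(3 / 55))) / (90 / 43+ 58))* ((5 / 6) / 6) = 1505* sqrt(165) / 837216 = 0.02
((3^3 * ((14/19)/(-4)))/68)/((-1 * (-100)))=-189/258400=-0.00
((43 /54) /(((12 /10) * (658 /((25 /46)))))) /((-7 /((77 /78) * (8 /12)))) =-59125 /1147399344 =-0.00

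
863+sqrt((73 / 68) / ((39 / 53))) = sqrt(2565147) / 1326+863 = 864.21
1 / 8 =0.12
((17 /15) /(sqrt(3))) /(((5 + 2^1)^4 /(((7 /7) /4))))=17*sqrt(3) /432180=0.00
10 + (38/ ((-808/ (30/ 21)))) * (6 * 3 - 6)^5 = -11812450/ 707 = -16707.85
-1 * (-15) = 15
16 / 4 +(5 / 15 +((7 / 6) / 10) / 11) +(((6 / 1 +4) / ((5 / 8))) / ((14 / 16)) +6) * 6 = 150.06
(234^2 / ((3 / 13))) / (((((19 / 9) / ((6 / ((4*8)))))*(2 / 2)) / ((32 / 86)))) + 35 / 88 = 7841.83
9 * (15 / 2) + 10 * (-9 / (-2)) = 225 / 2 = 112.50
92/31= 2.97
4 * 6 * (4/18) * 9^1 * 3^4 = 3888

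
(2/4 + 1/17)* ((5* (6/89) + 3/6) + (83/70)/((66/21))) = 451763/665720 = 0.68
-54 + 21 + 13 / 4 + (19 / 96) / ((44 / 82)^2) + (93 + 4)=3156643 / 46464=67.94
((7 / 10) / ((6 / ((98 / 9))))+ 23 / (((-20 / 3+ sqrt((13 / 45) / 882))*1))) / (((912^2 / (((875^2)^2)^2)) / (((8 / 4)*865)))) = -61710269164274156510829925537109375 / 39614011289856 - 47852695659697055816650390625*sqrt(130) / 81510311296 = -1564482641846414361733.68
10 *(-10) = -100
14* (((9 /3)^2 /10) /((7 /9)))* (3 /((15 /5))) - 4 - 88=-379 /5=-75.80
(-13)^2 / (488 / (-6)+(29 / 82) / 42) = -2.08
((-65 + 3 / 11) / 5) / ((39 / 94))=-66928 / 2145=-31.20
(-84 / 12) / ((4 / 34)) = -119 / 2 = -59.50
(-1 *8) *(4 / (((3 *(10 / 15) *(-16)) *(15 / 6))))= 2 / 5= 0.40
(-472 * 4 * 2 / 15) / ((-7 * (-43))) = -3776 / 4515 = -0.84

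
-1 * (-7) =7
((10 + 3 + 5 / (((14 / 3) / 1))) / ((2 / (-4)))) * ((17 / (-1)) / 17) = 197 / 7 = 28.14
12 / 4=3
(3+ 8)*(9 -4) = 55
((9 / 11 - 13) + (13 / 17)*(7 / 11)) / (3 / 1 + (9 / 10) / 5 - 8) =109350 / 45067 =2.43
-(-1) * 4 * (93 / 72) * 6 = 31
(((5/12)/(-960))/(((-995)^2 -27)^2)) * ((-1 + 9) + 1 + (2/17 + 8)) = -97/12796133898292224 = -0.00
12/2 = 6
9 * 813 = 7317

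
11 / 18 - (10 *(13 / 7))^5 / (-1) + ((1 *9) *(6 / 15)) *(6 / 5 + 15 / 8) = 33416546691991 / 15126300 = 2209168.58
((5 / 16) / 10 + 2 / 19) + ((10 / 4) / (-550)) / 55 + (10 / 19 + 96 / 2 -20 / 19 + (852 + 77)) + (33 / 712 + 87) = 1063.66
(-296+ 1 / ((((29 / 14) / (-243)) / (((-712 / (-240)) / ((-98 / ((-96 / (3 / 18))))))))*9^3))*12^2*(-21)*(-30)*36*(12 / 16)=-21225307392 / 29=-731907151.45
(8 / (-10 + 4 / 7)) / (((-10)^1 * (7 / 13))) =26 / 165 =0.16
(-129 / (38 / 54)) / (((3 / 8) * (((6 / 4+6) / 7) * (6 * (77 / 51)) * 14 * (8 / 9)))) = -4.05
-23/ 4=-5.75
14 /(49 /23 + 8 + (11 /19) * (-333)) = -3059 /39911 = -0.08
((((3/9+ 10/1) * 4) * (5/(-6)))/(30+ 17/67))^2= 431392900/332807049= 1.30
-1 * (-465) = 465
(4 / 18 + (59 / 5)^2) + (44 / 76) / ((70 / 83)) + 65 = 12278149 / 59850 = 205.15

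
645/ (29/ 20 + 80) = 4300/ 543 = 7.92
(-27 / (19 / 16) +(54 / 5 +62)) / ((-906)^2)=0.00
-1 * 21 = -21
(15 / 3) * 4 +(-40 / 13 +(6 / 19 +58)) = 75.24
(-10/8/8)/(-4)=5/128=0.04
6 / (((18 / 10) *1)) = 10 / 3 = 3.33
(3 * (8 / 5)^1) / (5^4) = 24 / 3125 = 0.01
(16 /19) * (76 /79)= 64 /79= 0.81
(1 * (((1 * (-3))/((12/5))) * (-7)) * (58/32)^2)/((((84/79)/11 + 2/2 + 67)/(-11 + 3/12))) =-1099897645/242384896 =-4.54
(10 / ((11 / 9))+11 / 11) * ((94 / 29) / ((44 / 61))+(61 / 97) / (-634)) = 4450965162 / 107898241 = 41.25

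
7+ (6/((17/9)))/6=128/17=7.53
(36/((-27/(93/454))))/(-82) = 31/9307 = 0.00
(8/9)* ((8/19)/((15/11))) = 704/2565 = 0.27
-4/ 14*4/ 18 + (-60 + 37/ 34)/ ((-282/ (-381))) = -16038787/ 201348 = -79.66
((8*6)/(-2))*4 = -96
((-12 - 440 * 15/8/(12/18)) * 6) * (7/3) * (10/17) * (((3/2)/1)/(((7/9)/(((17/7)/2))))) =-48195/2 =-24097.50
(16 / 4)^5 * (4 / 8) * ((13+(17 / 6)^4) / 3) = 3211808 / 243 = 13217.32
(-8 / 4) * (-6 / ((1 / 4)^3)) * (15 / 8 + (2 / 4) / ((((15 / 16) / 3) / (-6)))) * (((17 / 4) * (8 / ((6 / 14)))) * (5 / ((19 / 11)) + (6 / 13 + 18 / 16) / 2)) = -428749860 / 247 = -1735829.39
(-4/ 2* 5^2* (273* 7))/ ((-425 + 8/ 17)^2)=-563550/ 1062961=-0.53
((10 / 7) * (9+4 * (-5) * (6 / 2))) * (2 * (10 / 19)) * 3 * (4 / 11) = -122400 / 1463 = -83.66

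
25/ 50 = 1/ 2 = 0.50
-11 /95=-0.12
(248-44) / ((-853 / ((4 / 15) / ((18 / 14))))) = -0.05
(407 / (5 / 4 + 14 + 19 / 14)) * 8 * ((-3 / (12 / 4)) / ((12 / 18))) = -45584 / 155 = -294.09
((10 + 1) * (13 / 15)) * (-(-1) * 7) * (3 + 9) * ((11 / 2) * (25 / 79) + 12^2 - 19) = 8018010 / 79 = 101493.80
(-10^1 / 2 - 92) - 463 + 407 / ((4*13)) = -28713 / 52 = -552.17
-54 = -54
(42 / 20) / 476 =3 / 680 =0.00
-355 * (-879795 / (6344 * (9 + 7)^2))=192.31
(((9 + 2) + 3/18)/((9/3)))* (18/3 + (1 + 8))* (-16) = -2680/3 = -893.33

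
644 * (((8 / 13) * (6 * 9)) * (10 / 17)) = 2782080 / 221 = 12588.60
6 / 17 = 0.35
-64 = -64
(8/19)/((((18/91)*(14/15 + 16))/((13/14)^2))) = 0.11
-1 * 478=-478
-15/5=-3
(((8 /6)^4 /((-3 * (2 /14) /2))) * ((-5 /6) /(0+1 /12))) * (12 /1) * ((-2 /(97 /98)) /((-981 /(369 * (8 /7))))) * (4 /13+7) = 11234.58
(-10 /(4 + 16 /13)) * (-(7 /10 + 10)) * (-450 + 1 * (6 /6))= -624559 /68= -9184.69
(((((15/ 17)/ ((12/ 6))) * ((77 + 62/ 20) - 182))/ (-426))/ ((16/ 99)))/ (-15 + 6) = -11209/ 154496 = -0.07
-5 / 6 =-0.83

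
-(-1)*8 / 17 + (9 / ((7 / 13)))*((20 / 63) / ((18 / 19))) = 6.07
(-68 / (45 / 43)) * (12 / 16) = -731 / 15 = -48.73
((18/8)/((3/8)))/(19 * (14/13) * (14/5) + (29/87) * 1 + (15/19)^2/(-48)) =0.10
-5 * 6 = -30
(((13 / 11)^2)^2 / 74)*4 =57122 / 541717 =0.11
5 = 5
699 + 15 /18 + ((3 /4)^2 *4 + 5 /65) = 109537 /156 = 702.16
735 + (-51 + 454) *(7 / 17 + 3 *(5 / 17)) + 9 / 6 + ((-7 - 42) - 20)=40427 / 34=1189.03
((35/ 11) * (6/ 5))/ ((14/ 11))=3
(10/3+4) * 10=220/3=73.33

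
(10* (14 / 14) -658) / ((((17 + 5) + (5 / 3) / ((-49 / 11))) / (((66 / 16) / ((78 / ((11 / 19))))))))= -130977 / 142766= -0.92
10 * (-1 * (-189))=1890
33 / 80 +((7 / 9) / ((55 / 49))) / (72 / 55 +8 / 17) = 60043 / 74880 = 0.80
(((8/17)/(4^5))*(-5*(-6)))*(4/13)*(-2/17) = -15/30056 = -0.00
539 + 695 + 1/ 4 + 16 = 5001/ 4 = 1250.25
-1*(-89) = 89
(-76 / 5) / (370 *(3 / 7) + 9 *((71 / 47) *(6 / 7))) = -6251 / 70005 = -0.09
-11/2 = -5.50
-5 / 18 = -0.28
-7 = -7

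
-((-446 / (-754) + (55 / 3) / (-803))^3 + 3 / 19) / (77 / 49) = -25585058189581751 / 117625824664957323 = -0.22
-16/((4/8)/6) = -192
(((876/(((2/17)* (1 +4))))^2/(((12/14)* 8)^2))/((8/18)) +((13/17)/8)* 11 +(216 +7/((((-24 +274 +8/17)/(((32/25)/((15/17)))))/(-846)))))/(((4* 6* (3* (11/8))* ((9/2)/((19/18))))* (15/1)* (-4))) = -2339255187398647/557244800640000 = -4.20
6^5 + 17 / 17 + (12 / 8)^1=15557 / 2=7778.50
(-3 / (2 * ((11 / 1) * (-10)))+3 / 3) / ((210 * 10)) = 223 / 462000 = 0.00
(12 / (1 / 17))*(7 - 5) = 408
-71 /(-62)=71 /62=1.15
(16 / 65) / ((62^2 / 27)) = 108 / 62465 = 0.00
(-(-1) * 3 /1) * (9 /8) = 27 /8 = 3.38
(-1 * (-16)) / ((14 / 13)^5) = 371293 / 33614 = 11.05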